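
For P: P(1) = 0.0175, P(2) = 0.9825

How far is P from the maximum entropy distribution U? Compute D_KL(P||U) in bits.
0.8728 bits

U(i) = 1/2 for all i

D_KL(P||U) = Σ P(x) log₂(P(x) / (1/2))
           = Σ P(x) log₂(P(x)) + log₂(2)
           = log₂(2) - H(P)

H(P) = -Σ P(x) log₂(P(x)):
  -P(1)·log₂(P(1)) = -(0.0175)·log₂(0.0175) = 0.10214
  -P(2)·log₂(P(2)) = -(0.9825)·log₂(0.9825) = 0.02502
H(P) = 0.10214 + 0.02502 = 0.12716 bits

log₂(2) = 1.00000 bits

D_KL(P||U) = 1.00000 - 0.12716 = 0.87284 ≈ 0.8728 bits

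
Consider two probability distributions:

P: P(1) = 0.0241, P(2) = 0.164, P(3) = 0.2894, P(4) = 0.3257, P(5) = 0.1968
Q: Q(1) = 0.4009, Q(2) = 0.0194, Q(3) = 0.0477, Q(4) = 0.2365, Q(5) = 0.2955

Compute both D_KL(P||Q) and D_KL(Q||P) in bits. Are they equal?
D_KL(P||Q) = 1.1950 bits, D_KL(Q||P) = 1.5064 bits. No, they are not equal.

D_KL(P||Q) = Σ P(x) log₂(P(x)/Q(x))

Computing term by term:
  P(1)·log₂(P(1)/Q(1)) = 0.0241·log₂(0.0241/0.4009) = -0.09775
  P(2)·log₂(P(2)/Q(2)) = 0.164·log₂(0.164/0.0194) = 0.50505
  P(3)·log₂(P(3)/Q(3)) = 0.2894·log₂(0.2894/0.0477) = 0.75273
  P(4)·log₂(P(4)/Q(4)) = 0.3257·log₂(0.3257/0.2365) = 0.15038
  P(5)·log₂(P(5)/Q(5)) = 0.1968·log₂(0.1968/0.2955) = -0.11541

D_KL(P||Q) = -0.09775 + 0.50505 + 0.75273 + 0.15038 - 0.11541 = 1.19500 ≈ 1.1950 bits

D_KL(Q||P) = Σ Q(x) log₂(Q(x)/P(x))

Computing term by term:
  Q(1)·log₂(Q(1)/P(1)) = 0.4009·log₂(0.4009/0.0241) = 1.62611
  Q(2)·log₂(Q(2)/P(2)) = 0.0194·log₂(0.0194/0.164) = -0.05974
  Q(3)·log₂(Q(3)/P(3)) = 0.0477·log₂(0.0477/0.2894) = -0.12407
  Q(4)·log₂(Q(4)/P(4)) = 0.2365·log₂(0.2365/0.3257) = -0.10919
  Q(5)·log₂(Q(5)/P(5)) = 0.2955·log₂(0.2955/0.1968) = 0.17329

D_KL(Q||P) = 1.62611 - 0.05974 - 0.12407 - 0.10919 + 0.17329 = 1.50640 ≈ 1.5064 bits

These are NOT equal (difference: 0.3114 bits). KL divergence is asymmetric: D_KL(P||Q) ≠ D_KL(Q||P) in general.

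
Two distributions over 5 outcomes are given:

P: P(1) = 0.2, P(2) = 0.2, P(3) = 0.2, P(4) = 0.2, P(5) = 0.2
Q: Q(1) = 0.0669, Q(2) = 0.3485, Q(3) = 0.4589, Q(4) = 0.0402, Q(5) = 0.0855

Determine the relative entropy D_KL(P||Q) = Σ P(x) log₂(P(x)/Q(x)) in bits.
0.6243 bits

D_KL(P||Q) = Σ P(x) log₂(P(x)/Q(x))

Computing term by term:
  P(1)·log₂(P(1)/Q(1)) = 0.2·log₂(0.2/0.0669) = 0.31598
  P(2)·log₂(P(2)/Q(2)) = 0.2·log₂(0.2/0.3485) = -0.16023
  P(3)·log₂(P(3)/Q(3)) = 0.2·log₂(0.2/0.4589) = -0.23964
  P(4)·log₂(P(4)/Q(4)) = 0.2·log₂(0.2/0.0402) = 0.46295
  P(5)·log₂(P(5)/Q(5)) = 0.2·log₂(0.2/0.0855) = 0.24520

D_KL(P||Q) = 0.31598 - 0.16023 - 0.23964 + 0.46295 + 0.24520 = 0.62426 ≈ 0.6243 bits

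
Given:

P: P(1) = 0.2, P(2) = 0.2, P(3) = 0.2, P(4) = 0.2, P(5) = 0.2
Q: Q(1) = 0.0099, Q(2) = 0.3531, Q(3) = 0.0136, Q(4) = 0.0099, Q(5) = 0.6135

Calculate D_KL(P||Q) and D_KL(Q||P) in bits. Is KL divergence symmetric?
D_KL(P||Q) = 2.0228 bits, D_KL(Q||P) = 1.1430 bits. No, KL divergence is not symmetric.

D_KL(P||Q) = Σ P(x) log₂(P(x)/Q(x))

Computing term by term:
  P(1)·log₂(P(1)/Q(1)) = 0.2·log₂(0.2/0.0099) = 0.86729
  P(2)·log₂(P(2)/Q(2)) = 0.2·log₂(0.2/0.3531) = -0.16402
  P(3)·log₂(P(3)/Q(3)) = 0.2·log₂(0.2/0.0136) = 0.77566
  P(4)·log₂(P(4)/Q(4)) = 0.2·log₂(0.2/0.0099) = 0.86729
  P(5)·log₂(P(5)/Q(5)) = 0.2·log₂(0.2/0.6135) = -0.32341

D_KL(P||Q) = 0.86729 - 0.16402 + 0.77566 + 0.86729 - 0.32341 = 2.02281 ≈ 2.0228 bits

D_KL(Q||P) = Σ Q(x) log₂(Q(x)/P(x))

Computing term by term:
  Q(1)·log₂(Q(1)/P(1)) = 0.0099·log₂(0.0099/0.2) = -0.04293
  Q(2)·log₂(Q(2)/P(2)) = 0.3531·log₂(0.3531/0.2) = 0.28957
  Q(3)·log₂(Q(3)/P(3)) = 0.0136·log₂(0.0136/0.2) = -0.05275
  Q(4)·log₂(Q(4)/P(4)) = 0.0099·log₂(0.0099/0.2) = -0.04293
  Q(5)·log₂(Q(5)/P(5)) = 0.6135·log₂(0.6135/0.2) = 0.99207

D_KL(Q||P) = -0.04293 + 0.28957 - 0.05275 - 0.04293 + 0.99207 = 1.14303 ≈ 1.1430 bits

These are NOT equal (difference: 0.8798 bits). KL divergence is asymmetric: D_KL(P||Q) ≠ D_KL(Q||P) in general.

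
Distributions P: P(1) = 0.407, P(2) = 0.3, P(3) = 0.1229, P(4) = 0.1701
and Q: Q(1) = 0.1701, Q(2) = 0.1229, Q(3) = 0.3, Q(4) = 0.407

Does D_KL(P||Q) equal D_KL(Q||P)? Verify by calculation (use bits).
D_KL(P||Q) = 0.5262 bits, D_KL(Q||P) = 0.5262 bits. Yes — for this pair D_KL(P||Q) = D_KL(Q||P).

D_KL(P||Q) = Σ P(x) log₂(P(x)/Q(x))

Computing term by term:
  P(1)·log₂(P(1)/Q(1)) = 0.407·log₂(0.407/0.1701) = 0.51227
  P(2)·log₂(P(2)/Q(2)) = 0.3·log₂(0.3/0.1229) = 0.38624
  P(3)·log₂(P(3)/Q(3)) = 0.1229·log₂(0.1229/0.3) = -0.15823
  P(4)·log₂(P(4)/Q(4)) = 0.1701·log₂(0.1701/0.407) = -0.21410

D_KL(P||Q) = 0.51227 + 0.38624 - 0.15823 - 0.21410 = 0.52618 ≈ 0.5262 bits

D_KL(Q||P) = Σ Q(x) log₂(Q(x)/P(x))

Computing term by term:
  Q(1)·log₂(Q(1)/P(1)) = 0.1701·log₂(0.1701/0.407) = -0.21410
  Q(2)·log₂(Q(2)/P(2)) = 0.1229·log₂(0.1229/0.3) = -0.15823
  Q(3)·log₂(Q(3)/P(3)) = 0.3·log₂(0.3/0.1229) = 0.38624
  Q(4)·log₂(Q(4)/P(4)) = 0.407·log₂(0.407/0.1701) = 0.51227

D_KL(Q||P) = -0.21410 - 0.15823 + 0.38624 + 0.51227 = 0.52618 ≈ 0.5262 bits

These ARE equal here. Q is P with outcomes relabeled (Q(1) = P(4), Q(2) = P(3), Q(3) = P(2), Q(4) = P(1)) by a relabeling that is its own inverse, so the two sums contain exactly the same terms in a different order. This is a special case — KL divergence is not symmetric in general: D_KL(P||Q) ≠ D_KL(Q||P) for most P, Q.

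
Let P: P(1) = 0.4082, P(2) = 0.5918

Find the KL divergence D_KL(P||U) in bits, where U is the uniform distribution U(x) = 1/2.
0.0245 bits

U(i) = 1/2 for all i

D_KL(P||U) = Σ P(x) log₂(P(x) / (1/2))
           = Σ P(x) log₂(P(x)) + log₂(2)
           = log₂(2) - H(P)

H(P) = -Σ P(x) log₂(P(x)):
  -P(1)·log₂(P(1)) = -(0.4082)·log₂(0.4082) = 0.52766
  -P(2)·log₂(P(2)) = -(0.5918)·log₂(0.5918) = 0.44789
H(P) = 0.52766 + 0.44789 = 0.97555 bits

log₂(2) = 1.00000 bits

D_KL(P||U) = 1.00000 - 0.97555 = 0.02445 ≈ 0.0245 bits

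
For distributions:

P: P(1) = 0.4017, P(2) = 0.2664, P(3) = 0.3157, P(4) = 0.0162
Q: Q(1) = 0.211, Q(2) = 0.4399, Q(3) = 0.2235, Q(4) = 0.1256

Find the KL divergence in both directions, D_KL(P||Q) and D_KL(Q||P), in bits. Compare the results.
D_KL(P||Q) = 0.2898 bits, D_KL(Q||P) = 0.3821 bits. D_KL(Q||P) is larger than D_KL(P||Q) by 0.0923 bits; the two directions differ.

D_KL(P||Q) = Σ P(x) log₂(P(x)/Q(x))

Computing term by term:
  P(1)·log₂(P(1)/Q(1)) = 0.4017·log₂(0.4017/0.211) = 0.37313
  P(2)·log₂(P(2)/Q(2)) = 0.2664·log₂(0.2664/0.4399) = -0.19276
  P(3)·log₂(P(3)/Q(3)) = 0.3157·log₂(0.3157/0.2235) = 0.15731
  P(4)·log₂(P(4)/Q(4)) = 0.0162·log₂(0.0162/0.1256) = -0.04787

D_KL(P||Q) = 0.37313 - 0.19276 + 0.15731 - 0.04787 = 0.28981 ≈ 0.2898 bits

D_KL(Q||P) = Σ Q(x) log₂(Q(x)/P(x))

Computing term by term:
  Q(1)·log₂(Q(1)/P(1)) = 0.211·log₂(0.211/0.4017) = -0.19599
  Q(2)·log₂(Q(2)/P(2)) = 0.4399·log₂(0.4399/0.2664) = 0.31830
  Q(3)·log₂(Q(3)/P(3)) = 0.2235·log₂(0.2235/0.3157) = -0.11137
  Q(4)·log₂(Q(4)/P(4)) = 0.1256·log₂(0.1256/0.0162) = 0.37112

D_KL(Q||P) = -0.19599 + 0.31830 - 0.11137 + 0.37112 = 0.38206 ≈ 0.3821 bits

These are NOT equal (difference: 0.0923 bits). KL divergence is asymmetric: D_KL(P||Q) ≠ D_KL(Q||P) in general.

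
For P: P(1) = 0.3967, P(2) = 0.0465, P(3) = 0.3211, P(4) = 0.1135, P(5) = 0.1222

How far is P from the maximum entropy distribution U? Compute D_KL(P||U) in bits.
0.3338 bits

U(i) = 1/5 for all i

D_KL(P||U) = Σ P(x) log₂(P(x) / (1/5))
           = Σ P(x) log₂(P(x)) + log₂(5)
           = log₂(5) - H(P)

H(P) = -Σ P(x) log₂(P(x)):
  -P(1)·log₂(P(1)) = -(0.3967)·log₂(0.3967) = 0.52915
  -P(2)·log₂(P(2)) = -(0.0465)·log₂(0.0465) = 0.20584
  -P(3)·log₂(P(3)) = -(0.3211)·log₂(0.3211) = 0.52625
  -P(4)·log₂(P(4)) = -(0.1135)·log₂(0.1135) = 0.35630
  -P(5)·log₂(P(5)) = -(0.1222)·log₂(0.1222) = 0.37059
H(P) = 0.52915 + 0.20584 + 0.52625 + 0.35630 + 0.37059 = 1.98813 bits

log₂(5) = 2.32193 bits

D_KL(P||U) = 2.32193 - 1.98813 = 0.33380 ≈ 0.3338 bits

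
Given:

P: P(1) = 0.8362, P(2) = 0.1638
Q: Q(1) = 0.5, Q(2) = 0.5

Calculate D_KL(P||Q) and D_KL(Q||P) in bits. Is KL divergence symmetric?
D_KL(P||Q) = 0.3567 bits, D_KL(Q||P) = 0.4340 bits. No, KL divergence is not symmetric.

D_KL(P||Q) = Σ P(x) log₂(P(x)/Q(x))

Computing term by term:
  P(1)·log₂(P(1)/Q(1)) = 0.8362·log₂(0.8362/0.5) = 0.62039
  P(2)·log₂(P(2)/Q(2)) = 0.1638·log₂(0.1638/0.5) = -0.26372

D_KL(P||Q) = 0.62039 - 0.26372 = 0.35667 ≈ 0.3567 bits

D_KL(Q||P) = Σ Q(x) log₂(Q(x)/P(x))

Computing term by term:
  Q(1)·log₂(Q(1)/P(1)) = 0.5·log₂(0.5/0.8362) = -0.37096
  Q(2)·log₂(Q(2)/P(2)) = 0.5·log₂(0.5/0.1638) = 0.80500

D_KL(Q||P) = -0.37096 + 0.80500 = 0.43404 ≈ 0.4340 bits

These are NOT equal (difference: 0.0773 bits). KL divergence is asymmetric: D_KL(P||Q) ≠ D_KL(Q||P) in general.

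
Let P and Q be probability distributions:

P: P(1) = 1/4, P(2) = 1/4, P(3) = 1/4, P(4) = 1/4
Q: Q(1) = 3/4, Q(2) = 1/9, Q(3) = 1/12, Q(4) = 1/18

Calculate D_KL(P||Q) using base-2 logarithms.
0.8350 bits

D_KL(P||Q) = Σ P(x) log₂(P(x)/Q(x))

Computing term by term:
  P(1)·log₂(P(1)/Q(1)) = (1/4)·log₂((1/4)/(3/4)) = -0.39624
  P(2)·log₂(P(2)/Q(2)) = (1/4)·log₂((1/4)/(1/9)) = 0.29248
  P(3)·log₂(P(3)/Q(3)) = (1/4)·log₂((1/4)/(1/12)) = 0.39624
  P(4)·log₂(P(4)/Q(4)) = (1/4)·log₂((1/4)/(1/18)) = 0.54248

D_KL(P||Q) = -0.39624 + 0.29248 + 0.39624 + 0.54248 = 0.83496 ≈ 0.8350 bits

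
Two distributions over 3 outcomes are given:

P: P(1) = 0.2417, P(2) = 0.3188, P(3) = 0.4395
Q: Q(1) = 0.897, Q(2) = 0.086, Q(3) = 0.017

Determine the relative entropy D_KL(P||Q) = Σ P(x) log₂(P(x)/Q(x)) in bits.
2.2076 bits

D_KL(P||Q) = Σ P(x) log₂(P(x)/Q(x))

Computing term by term:
  P(1)·log₂(P(1)/Q(1)) = 0.2417·log₂(0.2417/0.897) = -0.45727
  P(2)·log₂(P(2)/Q(2)) = 0.3188·log₂(0.3188/0.086) = 0.60261
  P(3)·log₂(P(3)/Q(3)) = 0.4395·log₂(0.4395/0.017) = 2.06225

D_KL(P||Q) = -0.45727 + 0.60261 + 2.06225 = 2.20759 ≈ 2.2076 bits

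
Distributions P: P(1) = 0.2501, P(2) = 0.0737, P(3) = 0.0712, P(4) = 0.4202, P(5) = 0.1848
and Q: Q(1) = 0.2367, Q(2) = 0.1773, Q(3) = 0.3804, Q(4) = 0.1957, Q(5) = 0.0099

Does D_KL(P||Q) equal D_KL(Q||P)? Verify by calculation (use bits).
D_KL(P||Q) = 0.9979 bits, D_KL(Q||P) = 0.8678 bits. No — D_KL(P||Q) ≠ D_KL(Q||P) for this pair.

D_KL(P||Q) = Σ P(x) log₂(P(x)/Q(x))

Computing term by term:
  P(1)·log₂(P(1)/Q(1)) = 0.2501·log₂(0.2501/0.2367) = 0.01987
  P(2)·log₂(P(2)/Q(2)) = 0.0737·log₂(0.0737/0.1773) = -0.09334
  P(3)·log₂(P(3)/Q(3)) = 0.0712·log₂(0.0712/0.3804) = -0.17213
  P(4)·log₂(P(4)/Q(4)) = 0.4202·log₂(0.4202/0.1957) = 0.46324
  P(5)·log₂(P(5)/Q(5)) = 0.1848·log₂(0.1848/0.0099) = 0.78030

D_KL(P||Q) = 0.01987 - 0.09334 - 0.17213 + 0.46324 + 0.78030 = 0.99794 ≈ 0.9979 bits

D_KL(Q||P) = Σ Q(x) log₂(Q(x)/P(x))

Computing term by term:
  Q(1)·log₂(Q(1)/P(1)) = 0.2367·log₂(0.2367/0.2501) = -0.01880
  Q(2)·log₂(Q(2)/P(2)) = 0.1773·log₂(0.1773/0.0737) = 0.22454
  Q(3)·log₂(Q(3)/P(3)) = 0.3804·log₂(0.3804/0.0712) = 0.91964
  Q(4)·log₂(Q(4)/P(4)) = 0.1957·log₂(0.1957/0.4202) = -0.21575
  Q(5)·log₂(Q(5)/P(5)) = 0.0099·log₂(0.0099/0.1848) = -0.04180

D_KL(Q||P) = -0.01880 + 0.22454 + 0.91964 - 0.21575 - 0.04180 = 0.86783 ≈ 0.8678 bits

These are NOT equal (difference: 0.1301 bits). KL divergence is asymmetric: D_KL(P||Q) ≠ D_KL(Q||P) in general.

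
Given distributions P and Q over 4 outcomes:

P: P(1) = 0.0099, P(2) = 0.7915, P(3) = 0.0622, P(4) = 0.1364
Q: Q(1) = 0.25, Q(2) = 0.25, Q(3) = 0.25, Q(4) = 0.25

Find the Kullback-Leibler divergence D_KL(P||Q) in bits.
1.0258 bits

D_KL(P||Q) = Σ P(x) log₂(P(x)/Q(x))

Computing term by term:
  P(1)·log₂(P(1)/Q(1)) = 0.0099·log₂(0.0099/0.25) = -0.04612
  P(2)·log₂(P(2)/Q(2)) = 0.7915·log₂(0.7915/0.25) = 1.31600
  P(3)·log₂(P(3)/Q(3)) = 0.0622·log₂(0.0622/0.25) = -0.12483
  P(4)·log₂(P(4)/Q(4)) = 0.1364·log₂(0.1364/0.25) = -0.11923

D_KL(P||Q) = -0.04612 + 1.31600 - 0.12483 - 0.11923 = 1.02582 ≈ 1.0258 bits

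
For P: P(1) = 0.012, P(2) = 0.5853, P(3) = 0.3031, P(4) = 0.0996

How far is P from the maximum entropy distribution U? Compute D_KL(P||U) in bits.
0.6177 bits

U(i) = 1/4 for all i

D_KL(P||U) = Σ P(x) log₂(P(x) / (1/4))
           = Σ P(x) log₂(P(x)) + log₂(4)
           = log₂(4) - H(P)

H(P) = -Σ P(x) log₂(P(x)):
  -P(1)·log₂(P(1)) = -(0.012)·log₂(0.012) = 0.07657
  -P(2)·log₂(P(2)) = -(0.5853)·log₂(0.5853) = 0.45229
  -P(3)·log₂(P(3)) = -(0.3031)·log₂(0.3031) = 0.52198
  -P(4)·log₂(P(4)) = -(0.0996)·log₂(0.0996) = 0.33144
H(P) = 0.07657 + 0.45229 + 0.52198 + 0.33144 = 1.38228 bits

log₂(4) = 2.00000 bits

D_KL(P||U) = 2.00000 - 1.38228 = 0.61772 ≈ 0.6177 bits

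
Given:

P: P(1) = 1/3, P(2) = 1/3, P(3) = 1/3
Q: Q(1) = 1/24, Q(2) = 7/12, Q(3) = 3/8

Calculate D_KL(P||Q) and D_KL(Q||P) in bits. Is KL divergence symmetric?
D_KL(P||Q) = 0.6742 bits, D_KL(Q||P) = 0.4097 bits. No, KL divergence is not symmetric.

D_KL(P||Q) = Σ P(x) log₂(P(x)/Q(x))

Computing term by term:
  P(1)·log₂(P(1)/Q(1)) = (1/3)·log₂((1/3)/(1/24)) = 1.00000
  P(2)·log₂(P(2)/Q(2)) = (1/3)·log₂((1/3)/(7/12)) = -0.26912
  P(3)·log₂(P(3)/Q(3)) = (1/3)·log₂((1/3)/(3/8)) = -0.05664

D_KL(P||Q) = 1.00000 - 0.26912 - 0.05664 = 0.67424 ≈ 0.6742 bits

D_KL(Q||P) = Σ Q(x) log₂(Q(x)/P(x))

Computing term by term:
  Q(1)·log₂(Q(1)/P(1)) = (1/24)·log₂((1/24)/(1/3)) = -0.12500
  Q(2)·log₂(Q(2)/P(2)) = (7/12)·log₂((7/12)/(1/3)) = 0.47096
  Q(3)·log₂(Q(3)/P(3)) = (3/8)·log₂((3/8)/(1/3)) = 0.06372

D_KL(Q||P) = -0.12500 + 0.47096 + 0.06372 = 0.40968 ≈ 0.4097 bits

These are NOT equal (difference: 0.2645 bits). KL divergence is asymmetric: D_KL(P||Q) ≠ D_KL(Q||P) in general.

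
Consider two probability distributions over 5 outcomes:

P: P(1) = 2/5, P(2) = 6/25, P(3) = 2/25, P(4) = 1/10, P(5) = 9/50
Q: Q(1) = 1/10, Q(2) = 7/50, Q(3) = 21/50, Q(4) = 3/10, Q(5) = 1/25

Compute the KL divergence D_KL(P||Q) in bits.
1.0273 bits

D_KL(P||Q) = Σ P(x) log₂(P(x)/Q(x))

Computing term by term:
  P(1)·log₂(P(1)/Q(1)) = (2/5)·log₂((2/5)/(1/10)) = 0.80000
  P(2)·log₂(P(2)/Q(2)) = (6/25)·log₂((6/25)/(7/50)) = 0.18663
  P(3)·log₂(P(3)/Q(3)) = (2/25)·log₂((2/25)/(21/50)) = -0.19139
  P(4)·log₂(P(4)/Q(4)) = (1/10)·log₂((1/10)/(3/10)) = -0.15850
  P(5)·log₂(P(5)/Q(5)) = (9/50)·log₂((9/50)/(1/25)) = 0.39059

D_KL(P||Q) = 0.80000 + 0.18663 - 0.19139 - 0.15850 + 0.39059 = 1.02733 ≈ 1.0273 bits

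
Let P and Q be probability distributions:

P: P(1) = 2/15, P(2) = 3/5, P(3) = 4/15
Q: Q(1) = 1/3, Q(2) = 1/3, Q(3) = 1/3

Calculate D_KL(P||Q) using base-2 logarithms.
0.2467 bits

D_KL(P||Q) = Σ P(x) log₂(P(x)/Q(x))

Computing term by term:
  P(1)·log₂(P(1)/Q(1)) = (2/15)·log₂((2/15)/(1/3)) = -0.17626
  P(2)·log₂(P(2)/Q(2)) = (3/5)·log₂((3/5)/(1/3)) = 0.50880
  P(3)·log₂(P(3)/Q(3)) = (4/15)·log₂((4/15)/(1/3)) = -0.08585

D_KL(P||Q) = -0.17626 + 0.50880 - 0.08585 = 0.24669 ≈ 0.2467 bits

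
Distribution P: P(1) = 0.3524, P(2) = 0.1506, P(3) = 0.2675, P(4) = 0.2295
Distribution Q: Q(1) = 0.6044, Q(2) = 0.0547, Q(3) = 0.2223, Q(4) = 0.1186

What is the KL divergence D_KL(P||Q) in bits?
0.2358 bits

D_KL(P||Q) = Σ P(x) log₂(P(x)/Q(x))

Computing term by term:
  P(1)·log₂(P(1)/Q(1)) = 0.3524·log₂(0.3524/0.6044) = -0.27427
  P(2)·log₂(P(2)/Q(2)) = 0.1506·log₂(0.1506/0.0547) = 0.22004
  P(3)·log₂(P(3)/Q(3)) = 0.2675·log₂(0.2675/0.2223) = 0.07143
  P(4)·log₂(P(4)/Q(4)) = 0.2295·log₂(0.2295/0.1186) = 0.21857

D_KL(P||Q) = -0.27427 + 0.22004 + 0.07143 + 0.21857 = 0.23577 ≈ 0.2358 bits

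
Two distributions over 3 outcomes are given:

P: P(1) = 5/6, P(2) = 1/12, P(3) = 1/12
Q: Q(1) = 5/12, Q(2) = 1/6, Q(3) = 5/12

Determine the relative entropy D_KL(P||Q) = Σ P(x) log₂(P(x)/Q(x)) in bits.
0.5565 bits

D_KL(P||Q) = Σ P(x) log₂(P(x)/Q(x))

Computing term by term:
  P(1)·log₂(P(1)/Q(1)) = (5/6)·log₂((5/6)/(5/12)) = 0.83333
  P(2)·log₂(P(2)/Q(2)) = (1/12)·log₂((1/12)/(1/6)) = -0.08333
  P(3)·log₂(P(3)/Q(3)) = (1/12)·log₂((1/12)/(5/12)) = -0.19349

D_KL(P||Q) = 0.83333 - 0.08333 - 0.19349 = 0.55651 ≈ 0.5565 bits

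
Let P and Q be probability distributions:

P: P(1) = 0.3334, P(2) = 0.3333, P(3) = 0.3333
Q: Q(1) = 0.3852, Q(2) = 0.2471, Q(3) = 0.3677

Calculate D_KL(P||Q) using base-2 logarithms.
0.0272 bits

D_KL(P||Q) = Σ P(x) log₂(P(x)/Q(x))

Computing term by term:
  P(1)·log₂(P(1)/Q(1)) = 0.3334·log₂(0.3334/0.3852) = -0.06947
  P(2)·log₂(P(2)/Q(2)) = 0.3333·log₂(0.3333/0.2471) = 0.14389
  P(3)·log₂(P(3)/Q(3)) = 0.3333·log₂(0.3333/0.3677) = -0.04723

D_KL(P||Q) = -0.06947 + 0.14389 - 0.04723 = 0.02719 ≈ 0.0272 bits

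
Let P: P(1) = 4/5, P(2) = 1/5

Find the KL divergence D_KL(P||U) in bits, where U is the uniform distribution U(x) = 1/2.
0.2781 bits

U(i) = 1/2 for all i

D_KL(P||U) = Σ P(x) log₂(P(x) / (1/2))
           = Σ P(x) log₂(P(x)) + log₂(2)
           = log₂(2) - H(P)

H(P) = -Σ P(x) log₂(P(x)):
  -P(1)·log₂(P(1)) = -(4/5)·log₂(4/5) = 0.25754
  -P(2)·log₂(P(2)) = -(1/5)·log₂(1/5) = 0.46439
H(P) = 0.25754 + 0.46439 = 0.72193 bits

log₂(2) = 1.00000 bits

D_KL(P||U) = 1.00000 - 0.72193 = 0.27807 ≈ 0.2781 bits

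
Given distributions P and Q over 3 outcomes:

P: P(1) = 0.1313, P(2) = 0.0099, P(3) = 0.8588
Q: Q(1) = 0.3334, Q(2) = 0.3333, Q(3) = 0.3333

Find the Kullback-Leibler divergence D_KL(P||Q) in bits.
0.9459 bits

D_KL(P||Q) = Σ P(x) log₂(P(x)/Q(x))

Computing term by term:
  P(1)·log₂(P(1)/Q(1)) = 0.1313·log₂(0.1313/0.3334) = -0.17652
  P(2)·log₂(P(2)/Q(2)) = 0.0099·log₂(0.0099/0.3333) = -0.05023
  P(3)·log₂(P(3)/Q(3)) = 0.8588·log₂(0.8588/0.3333) = 1.17269

D_KL(P||Q) = -0.17652 - 0.05023 + 1.17269 = 0.94594 ≈ 0.9459 bits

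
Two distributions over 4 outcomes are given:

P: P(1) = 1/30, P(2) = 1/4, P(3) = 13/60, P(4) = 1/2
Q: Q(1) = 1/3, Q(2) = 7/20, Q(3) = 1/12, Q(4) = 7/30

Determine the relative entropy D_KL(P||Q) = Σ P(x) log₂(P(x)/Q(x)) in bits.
0.6164 bits

D_KL(P||Q) = Σ P(x) log₂(P(x)/Q(x))

Computing term by term:
  P(1)·log₂(P(1)/Q(1)) = (1/30)·log₂((1/30)/(1/3)) = -0.11073
  P(2)·log₂(P(2)/Q(2)) = (1/4)·log₂((1/4)/(7/20)) = -0.12136
  P(3)·log₂(P(3)/Q(3)) = (13/60)·log₂((13/60)/(1/12)) = 0.29868
  P(4)·log₂(P(4)/Q(4)) = (1/2)·log₂((1/2)/(7/30)) = 0.54977

D_KL(P||Q) = -0.11073 - 0.12136 + 0.29868 + 0.54977 = 0.61636 ≈ 0.6164 bits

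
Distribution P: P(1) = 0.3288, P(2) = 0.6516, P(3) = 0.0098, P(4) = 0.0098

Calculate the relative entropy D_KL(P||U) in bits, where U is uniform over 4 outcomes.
0.9389 bits

U(i) = 1/4 for all i

D_KL(P||U) = Σ P(x) log₂(P(x) / (1/4))
           = Σ P(x) log₂(P(x)) + log₂(4)
           = log₂(4) - H(P)

H(P) = -Σ P(x) log₂(P(x)):
  -P(1)·log₂(P(1)) = -(0.3288)·log₂(0.3288) = 0.52763
  -P(2)·log₂(P(2)) = -(0.6516)·log₂(0.6516) = 0.40265
  -P(3)·log₂(P(3)) = -(0.0098)·log₂(0.0098) = 0.06540
  -P(4)·log₂(P(4)) = -(0.0098)·log₂(0.0098) = 0.06540
H(P) = 0.52763 + 0.40265 + 0.06540 + 0.06540 = 1.06108 bits

log₂(4) = 2.00000 bits

D_KL(P||U) = 2.00000 - 1.06108 = 0.93892 ≈ 0.9389 bits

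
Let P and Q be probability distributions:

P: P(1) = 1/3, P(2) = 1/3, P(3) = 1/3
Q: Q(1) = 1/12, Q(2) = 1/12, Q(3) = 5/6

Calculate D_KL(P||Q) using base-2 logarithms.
0.8927 bits

D_KL(P||Q) = Σ P(x) log₂(P(x)/Q(x))

Computing term by term:
  P(1)·log₂(P(1)/Q(1)) = (1/3)·log₂((1/3)/(1/12)) = 0.66667
  P(2)·log₂(P(2)/Q(2)) = (1/3)·log₂((1/3)/(1/12)) = 0.66667
  P(3)·log₂(P(3)/Q(3)) = (1/3)·log₂((1/3)/(5/6)) = -0.44064

D_KL(P||Q) = 0.66667 + 0.66667 - 0.44064 = 0.89270 ≈ 0.8927 bits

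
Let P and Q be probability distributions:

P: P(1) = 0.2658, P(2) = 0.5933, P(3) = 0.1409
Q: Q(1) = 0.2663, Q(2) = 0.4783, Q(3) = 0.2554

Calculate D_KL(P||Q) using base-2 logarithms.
0.0628 bits

D_KL(P||Q) = Σ P(x) log₂(P(x)/Q(x))

Computing term by term:
  P(1)·log₂(P(1)/Q(1)) = 0.2658·log₂(0.2658/0.2663) = -0.00072
  P(2)·log₂(P(2)/Q(2)) = 0.5933·log₂(0.5933/0.4783) = 0.18442
  P(3)·log₂(P(3)/Q(3)) = 0.1409·log₂(0.1409/0.2554) = -0.12090

D_KL(P||Q) = -0.00072 + 0.18442 - 0.12090 = 0.06280 ≈ 0.0628 bits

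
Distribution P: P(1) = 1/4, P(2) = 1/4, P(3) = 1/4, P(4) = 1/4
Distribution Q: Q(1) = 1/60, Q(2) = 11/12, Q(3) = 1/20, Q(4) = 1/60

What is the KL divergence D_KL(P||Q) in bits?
2.0653 bits

D_KL(P||Q) = Σ P(x) log₂(P(x)/Q(x))

Computing term by term:
  P(1)·log₂(P(1)/Q(1)) = (1/4)·log₂((1/4)/(1/60)) = 0.97672
  P(2)·log₂(P(2)/Q(2)) = (1/4)·log₂((1/4)/(11/12)) = -0.46862
  P(3)·log₂(P(3)/Q(3)) = (1/4)·log₂((1/4)/(1/20)) = 0.58048
  P(4)·log₂(P(4)/Q(4)) = (1/4)·log₂((1/4)/(1/60)) = 0.97672

D_KL(P||Q) = 0.97672 - 0.46862 + 0.58048 + 0.97672 = 2.06530 ≈ 2.0653 bits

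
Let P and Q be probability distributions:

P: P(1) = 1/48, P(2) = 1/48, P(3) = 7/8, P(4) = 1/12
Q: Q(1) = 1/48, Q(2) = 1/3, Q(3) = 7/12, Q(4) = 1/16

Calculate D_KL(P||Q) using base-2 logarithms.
0.4631 bits

D_KL(P||Q) = Σ P(x) log₂(P(x)/Q(x))

Computing term by term:
  P(1)·log₂(P(1)/Q(1)) = (1/48)·log₂((1/48)/(1/48)) = 0.00000
  P(2)·log₂(P(2)/Q(2)) = (1/48)·log₂((1/48)/(1/3)) = -0.08333
  P(3)·log₂(P(3)/Q(3)) = (7/8)·log₂((7/8)/(7/12)) = 0.51184
  P(4)·log₂(P(4)/Q(4)) = (1/12)·log₂((1/12)/(1/16)) = 0.03459

D_KL(P||Q) = 0.00000 - 0.08333 + 0.51184 + 0.03459 = 0.46310 ≈ 0.4631 bits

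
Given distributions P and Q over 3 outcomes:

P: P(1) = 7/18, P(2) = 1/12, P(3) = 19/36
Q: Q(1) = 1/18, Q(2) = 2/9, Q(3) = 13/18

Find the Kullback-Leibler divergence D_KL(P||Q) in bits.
0.7350 bits

D_KL(P||Q) = Σ P(x) log₂(P(x)/Q(x))

Computing term by term:
  P(1)·log₂(P(1)/Q(1)) = (7/18)·log₂((7/18)/(1/18)) = 1.09175
  P(2)·log₂(P(2)/Q(2)) = (1/12)·log₂((1/12)/(2/9)) = -0.11792
  P(3)·log₂(P(3)/Q(3)) = (19/36)·log₂((19/36)/(13/18)) = -0.23883

D_KL(P||Q) = 1.09175 - 0.11792 - 0.23883 = 0.73500 ≈ 0.7350 bits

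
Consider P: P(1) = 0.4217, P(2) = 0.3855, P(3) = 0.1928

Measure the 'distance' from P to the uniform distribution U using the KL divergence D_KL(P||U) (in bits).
0.0716 bits

U(i) = 1/3 for all i

D_KL(P||U) = Σ P(x) log₂(P(x) / (1/3))
           = Σ P(x) log₂(P(x)) + log₂(3)
           = log₂(3) - H(P)

H(P) = -Σ P(x) log₂(P(x)):
  -P(1)·log₂(P(1)) = -(0.4217)·log₂(0.4217) = 0.52532
  -P(2)·log₂(P(2)) = -(0.3855)·log₂(0.3855) = 0.53014
  -P(3)·log₂(P(3)) = -(0.1928)·log₂(0.1928) = 0.45787
H(P) = 0.52532 + 0.53014 + 0.45787 = 1.51333 bits

log₂(3) = 1.58496 bits

D_KL(P||U) = 1.58496 - 1.51333 = 0.07163 ≈ 0.0716 bits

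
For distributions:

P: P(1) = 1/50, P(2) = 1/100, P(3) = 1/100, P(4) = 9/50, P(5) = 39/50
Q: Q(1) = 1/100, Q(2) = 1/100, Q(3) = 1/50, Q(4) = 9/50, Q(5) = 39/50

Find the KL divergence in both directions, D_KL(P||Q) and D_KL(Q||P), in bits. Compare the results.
D_KL(P||Q) = 0.0100 bits, D_KL(Q||P) = 0.0100 bits. The two directions give exactly the same value for this pair.

D_KL(P||Q) = Σ P(x) log₂(P(x)/Q(x))

Computing term by term:
  P(1)·log₂(P(1)/Q(1)) = (1/50)·log₂((1/50)/(1/100)) = 0.02000
  P(2)·log₂(P(2)/Q(2)) = (1/100)·log₂((1/100)/(1/100)) = 0.00000
  P(3)·log₂(P(3)/Q(3)) = (1/100)·log₂((1/100)/(1/50)) = -0.01000
  P(4)·log₂(P(4)/Q(4)) = (9/50)·log₂((9/50)/(9/50)) = 0.00000
  P(5)·log₂(P(5)/Q(5)) = (39/50)·log₂((39/50)/(39/50)) = 0.00000

D_KL(P||Q) = 0.02000 + 0.00000 - 0.01000 + 0.00000 + 0.00000 = 0.01000 ≈ 0.0100 bits

D_KL(Q||P) = Σ Q(x) log₂(Q(x)/P(x))

Computing term by term:
  Q(1)·log₂(Q(1)/P(1)) = (1/100)·log₂((1/100)/(1/50)) = -0.01000
  Q(2)·log₂(Q(2)/P(2)) = (1/100)·log₂((1/100)/(1/100)) = 0.00000
  Q(3)·log₂(Q(3)/P(3)) = (1/50)·log₂((1/50)/(1/100)) = 0.02000
  Q(4)·log₂(Q(4)/P(4)) = (9/50)·log₂((9/50)/(9/50)) = 0.00000
  Q(5)·log₂(Q(5)/P(5)) = (39/50)·log₂((39/50)/(39/50)) = 0.00000

D_KL(Q||P) = -0.01000 + 0.00000 + 0.02000 + 0.00000 + 0.00000 = 0.01000 ≈ 0.0100 bits

These ARE equal here. Q is P with outcomes relabeled (Q(1) = P(3), Q(3) = P(1)) by a relabeling that is its own inverse, so the two sums contain exactly the same terms in a different order. This is a special case — KL divergence is not symmetric in general: D_KL(P||Q) ≠ D_KL(Q||P) for most P, Q.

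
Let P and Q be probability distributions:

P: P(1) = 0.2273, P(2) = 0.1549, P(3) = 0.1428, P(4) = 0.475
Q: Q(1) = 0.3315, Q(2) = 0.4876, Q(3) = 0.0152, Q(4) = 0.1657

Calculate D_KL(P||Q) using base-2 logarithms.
0.8032 bits

D_KL(P||Q) = Σ P(x) log₂(P(x)/Q(x))

Computing term by term:
  P(1)·log₂(P(1)/Q(1)) = 0.2273·log₂(0.2273/0.3315) = -0.12374
  P(2)·log₂(P(2)/Q(2)) = 0.1549·log₂(0.1549/0.4876) = -0.25626
  P(3)·log₂(P(3)/Q(3)) = 0.1428·log₂(0.1428/0.0152) = 0.46151
  P(4)·log₂(P(4)/Q(4)) = 0.475·log₂(0.475/0.1657) = 0.72169

D_KL(P||Q) = -0.12374 - 0.25626 + 0.46151 + 0.72169 = 0.80320 ≈ 0.8032 bits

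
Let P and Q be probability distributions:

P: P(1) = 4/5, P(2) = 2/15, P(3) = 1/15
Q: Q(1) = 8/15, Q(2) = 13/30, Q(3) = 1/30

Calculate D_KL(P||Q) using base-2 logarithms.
0.3079 bits

D_KL(P||Q) = Σ P(x) log₂(P(x)/Q(x))

Computing term by term:
  P(1)·log₂(P(1)/Q(1)) = (4/5)·log₂((4/5)/(8/15)) = 0.46797
  P(2)·log₂(P(2)/Q(2)) = (2/15)·log₂((2/15)/(13/30)) = -0.22673
  P(3)·log₂(P(3)/Q(3)) = (1/15)·log₂((1/15)/(1/30)) = 0.06667

D_KL(P||Q) = 0.46797 - 0.22673 + 0.06667 = 0.30791 ≈ 0.3079 bits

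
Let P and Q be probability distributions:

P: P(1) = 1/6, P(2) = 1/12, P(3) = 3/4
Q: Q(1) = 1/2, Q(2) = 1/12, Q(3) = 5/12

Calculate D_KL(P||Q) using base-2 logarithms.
0.3718 bits

D_KL(P||Q) = Σ P(x) log₂(P(x)/Q(x))

Computing term by term:
  P(1)·log₂(P(1)/Q(1)) = (1/6)·log₂((1/6)/(1/2)) = -0.26416
  P(2)·log₂(P(2)/Q(2)) = (1/12)·log₂((1/12)/(1/12)) = 0.00000
  P(3)·log₂(P(3)/Q(3)) = (3/4)·log₂((3/4)/(5/12)) = 0.63600

D_KL(P||Q) = -0.26416 + 0.00000 + 0.63600 = 0.37184 ≈ 0.3718 bits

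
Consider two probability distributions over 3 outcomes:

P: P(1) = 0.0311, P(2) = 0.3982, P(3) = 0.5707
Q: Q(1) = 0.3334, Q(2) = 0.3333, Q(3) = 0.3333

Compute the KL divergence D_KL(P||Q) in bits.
0.4386 bits

D_KL(P||Q) = Σ P(x) log₂(P(x)/Q(x))

Computing term by term:
  P(1)·log₂(P(1)/Q(1)) = 0.0311·log₂(0.0311/0.3334) = -0.10643
  P(2)·log₂(P(2)/Q(2)) = 0.3982·log₂(0.3982/0.3333) = 0.10221
  P(3)·log₂(P(3)/Q(3)) = 0.5707·log₂(0.5707/0.3333) = 0.44281

D_KL(P||Q) = -0.10643 + 0.10221 + 0.44281 = 0.43859 ≈ 0.4386 bits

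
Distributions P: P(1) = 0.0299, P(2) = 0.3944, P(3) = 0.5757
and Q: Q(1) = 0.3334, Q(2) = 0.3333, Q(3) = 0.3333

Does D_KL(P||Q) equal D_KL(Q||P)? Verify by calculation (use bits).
D_KL(P||Q) = 0.4457 bits, D_KL(Q||P) = 0.8162 bits. No — D_KL(P||Q) ≠ D_KL(Q||P) for this pair.

D_KL(P||Q) = Σ P(x) log₂(P(x)/Q(x))

Computing term by term:
  P(1)·log₂(P(1)/Q(1)) = 0.0299·log₂(0.0299/0.3334) = -0.10402
  P(2)·log₂(P(2)/Q(2)) = 0.3944·log₂(0.3944/0.3333) = 0.09578
  P(3)·log₂(P(3)/Q(3)) = 0.5757·log₂(0.5757/0.3333) = 0.45394

D_KL(P||Q) = -0.10402 + 0.09578 + 0.45394 = 0.44570 ≈ 0.4457 bits

D_KL(Q||P) = Σ Q(x) log₂(Q(x)/P(x))

Computing term by term:
  Q(1)·log₂(Q(1)/P(1)) = 0.3334·log₂(0.3334/0.0299) = 1.15991
  Q(2)·log₂(Q(2)/P(2)) = 0.3333·log₂(0.3333/0.3944) = -0.08094
  Q(3)·log₂(Q(3)/P(3)) = 0.3333·log₂(0.3333/0.5757) = -0.26281

D_KL(Q||P) = 1.15991 - 0.08094 - 0.26281 = 0.81616 ≈ 0.8162 bits

These are NOT equal (difference: 0.3705 bits). KL divergence is asymmetric: D_KL(P||Q) ≠ D_KL(Q||P) in general.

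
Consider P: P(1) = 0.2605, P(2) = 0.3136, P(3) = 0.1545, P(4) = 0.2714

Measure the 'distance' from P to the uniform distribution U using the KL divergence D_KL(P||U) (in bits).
0.0429 bits

U(i) = 1/4 for all i

D_KL(P||U) = Σ P(x) log₂(P(x) / (1/4))
           = Σ P(x) log₂(P(x)) + log₂(4)
           = log₂(4) - H(P)

H(P) = -Σ P(x) log₂(P(x)):
  -P(1)·log₂(P(1)) = -(0.2605)·log₂(0.2605) = 0.50554
  -P(2)·log₂(P(2)) = -(0.3136)·log₂(0.3136) = 0.52465
  -P(3)·log₂(P(3)) = -(0.1545)·log₂(0.1545) = 0.41627
  -P(4)·log₂(P(4)) = -(0.2714)·log₂(0.2714) = 0.51064
H(P) = 0.50554 + 0.52465 + 0.41627 + 0.51064 = 1.95710 bits

log₂(4) = 2.00000 bits

D_KL(P||U) = 2.00000 - 1.95710 = 0.04290 ≈ 0.0429 bits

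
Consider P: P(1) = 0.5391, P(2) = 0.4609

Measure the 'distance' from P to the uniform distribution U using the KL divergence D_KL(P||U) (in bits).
0.0044 bits

U(i) = 1/2 for all i

D_KL(P||U) = Σ P(x) log₂(P(x) / (1/2))
           = Σ P(x) log₂(P(x)) + log₂(2)
           = log₂(2) - H(P)

H(P) = -Σ P(x) log₂(P(x)):
  -P(1)·log₂(P(1)) = -(0.5391)·log₂(0.5391) = 0.48054
  -P(2)·log₂(P(2)) = -(0.4609)·log₂(0.4609) = 0.51504
H(P) = 0.48054 + 0.51504 = 0.99558 bits

log₂(2) = 1.00000 bits

D_KL(P||U) = 1.00000 - 0.99558 = 0.00442 ≈ 0.0044 bits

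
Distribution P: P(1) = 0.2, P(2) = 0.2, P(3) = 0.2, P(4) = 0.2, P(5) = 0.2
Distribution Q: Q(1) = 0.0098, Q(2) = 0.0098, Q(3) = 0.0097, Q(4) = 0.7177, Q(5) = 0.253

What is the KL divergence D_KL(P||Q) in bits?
2.1771 bits

D_KL(P||Q) = Σ P(x) log₂(P(x)/Q(x))

Computing term by term:
  P(1)·log₂(P(1)/Q(1)) = 0.2·log₂(0.2/0.0098) = 0.87021
  P(2)·log₂(P(2)/Q(2)) = 0.2·log₂(0.2/0.0098) = 0.87021
  P(3)·log₂(P(3)/Q(3)) = 0.2·log₂(0.2/0.0097) = 0.87317
  P(4)·log₂(P(4)/Q(4)) = 0.2·log₂(0.2/0.7177) = -0.36868
  P(5)·log₂(P(5)/Q(5)) = 0.2·log₂(0.2/0.253) = -0.06783

D_KL(P||Q) = 0.87021 + 0.87021 + 0.87317 - 0.36868 - 0.06783 = 2.17708 ≈ 2.1771 bits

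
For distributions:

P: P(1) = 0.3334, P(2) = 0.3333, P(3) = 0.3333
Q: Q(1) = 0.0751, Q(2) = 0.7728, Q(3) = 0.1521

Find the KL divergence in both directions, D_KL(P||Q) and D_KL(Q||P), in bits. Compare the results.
D_KL(P||Q) = 0.6898 bits, D_KL(Q||P) = 0.6040 bits. D_KL(P||Q) is larger than D_KL(Q||P) by 0.0858 bits; the two directions differ.

D_KL(P||Q) = Σ P(x) log₂(P(x)/Q(x))

Computing term by term:
  P(1)·log₂(P(1)/Q(1)) = 0.3334·log₂(0.3334/0.0751) = 0.71693
  P(2)·log₂(P(2)/Q(2)) = 0.3333·log₂(0.3333/0.7728) = -0.40438
  P(3)·log₂(P(3)/Q(3)) = 0.3333·log₂(0.3333/0.1521) = 0.37723

D_KL(P||Q) = 0.71693 - 0.40438 + 0.37723 = 0.68978 ≈ 0.6898 bits

D_KL(Q||P) = Σ Q(x) log₂(Q(x)/P(x))

Computing term by term:
  Q(1)·log₂(Q(1)/P(1)) = 0.0751·log₂(0.0751/0.3334) = -0.16149
  Q(2)·log₂(Q(2)/P(2)) = 0.7728·log₂(0.7728/0.3333) = 0.93762
  Q(3)·log₂(Q(3)/P(3)) = 0.1521·log₂(0.1521/0.3333) = -0.17215

D_KL(Q||P) = -0.16149 + 0.93762 - 0.17215 = 0.60398 ≈ 0.6040 bits

These are NOT equal (difference: 0.0858 bits). KL divergence is asymmetric: D_KL(P||Q) ≠ D_KL(Q||P) in general.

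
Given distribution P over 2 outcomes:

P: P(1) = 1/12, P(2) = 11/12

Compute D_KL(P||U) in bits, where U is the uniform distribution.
0.5862 bits

U(i) = 1/2 for all i

D_KL(P||U) = Σ P(x) log₂(P(x) / (1/2))
           = Σ P(x) log₂(P(x)) + log₂(2)
           = log₂(2) - H(P)

H(P) = -Σ P(x) log₂(P(x)):
  -P(1)·log₂(P(1)) = -(1/12)·log₂(1/12) = 0.29875
  -P(2)·log₂(P(2)) = -(11/12)·log₂(11/12) = 0.11507
H(P) = 0.29875 + 0.11507 = 0.41382 bits

log₂(2) = 1.00000 bits

D_KL(P||U) = 1.00000 - 0.41382 = 0.58618 ≈ 0.5862 bits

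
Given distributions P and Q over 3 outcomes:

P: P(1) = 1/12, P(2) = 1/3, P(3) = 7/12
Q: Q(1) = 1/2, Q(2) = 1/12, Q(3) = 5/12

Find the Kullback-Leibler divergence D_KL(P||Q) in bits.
0.7344 bits

D_KL(P||Q) = Σ P(x) log₂(P(x)/Q(x))

Computing term by term:
  P(1)·log₂(P(1)/Q(1)) = (1/12)·log₂((1/12)/(1/2)) = -0.21541
  P(2)·log₂(P(2)/Q(2)) = (1/3)·log₂((1/3)/(1/12)) = 0.66667
  P(3)·log₂(P(3)/Q(3)) = (7/12)·log₂((7/12)/(5/12)) = 0.28317

D_KL(P||Q) = -0.21541 + 0.66667 + 0.28317 = 0.73443 ≈ 0.7344 bits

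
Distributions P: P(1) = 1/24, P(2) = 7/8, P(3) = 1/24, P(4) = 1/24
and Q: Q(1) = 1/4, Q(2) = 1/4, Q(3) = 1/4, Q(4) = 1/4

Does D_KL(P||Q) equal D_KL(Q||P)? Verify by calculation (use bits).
D_KL(P||Q) = 1.2583 bits, D_KL(Q||P) = 1.4869 bits. No — D_KL(P||Q) ≠ D_KL(Q||P) for this pair.

D_KL(P||Q) = Σ P(x) log₂(P(x)/Q(x))

Computing term by term:
  P(1)·log₂(P(1)/Q(1)) = (1/24)·log₂((1/24)/(1/4)) = -0.10771
  P(2)·log₂(P(2)/Q(2)) = (7/8)·log₂((7/8)/(1/4)) = 1.58144
  P(3)·log₂(P(3)/Q(3)) = (1/24)·log₂((1/24)/(1/4)) = -0.10771
  P(4)·log₂(P(4)/Q(4)) = (1/24)·log₂((1/24)/(1/4)) = -0.10771

D_KL(P||Q) = -0.10771 + 1.58144 - 0.10771 - 0.10771 = 1.25831 ≈ 1.2583 bits

D_KL(Q||P) = Σ Q(x) log₂(Q(x)/P(x))

Computing term by term:
  Q(1)·log₂(Q(1)/P(1)) = (1/4)·log₂((1/4)/(1/24)) = 0.64624
  Q(2)·log₂(Q(2)/P(2)) = (1/4)·log₂((1/4)/(7/8)) = -0.45184
  Q(3)·log₂(Q(3)/P(3)) = (1/4)·log₂((1/4)/(1/24)) = 0.64624
  Q(4)·log₂(Q(4)/P(4)) = (1/4)·log₂((1/4)/(1/24)) = 0.64624

D_KL(Q||P) = 0.64624 - 0.45184 + 0.64624 + 0.64624 = 1.48688 ≈ 1.4869 bits

These are NOT equal (difference: 0.2286 bits). KL divergence is asymmetric: D_KL(P||Q) ≠ D_KL(Q||P) in general.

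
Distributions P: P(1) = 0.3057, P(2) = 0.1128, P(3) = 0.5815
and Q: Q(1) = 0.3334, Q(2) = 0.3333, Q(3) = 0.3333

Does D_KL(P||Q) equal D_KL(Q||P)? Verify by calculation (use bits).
D_KL(P||Q) = 0.2524 bits, D_KL(Q||P) = 0.2951 bits. No — D_KL(P||Q) ≠ D_KL(Q||P) for this pair.

D_KL(P||Q) = Σ P(x) log₂(P(x)/Q(x))

Computing term by term:
  P(1)·log₂(P(1)/Q(1)) = 0.3057·log₂(0.3057/0.3334) = -0.03825
  P(2)·log₂(P(2)/Q(2)) = 0.1128·log₂(0.1128/0.3333) = -0.17631
  P(3)·log₂(P(3)/Q(3)) = 0.5815·log₂(0.5815/0.3333) = 0.46692

D_KL(P||Q) = -0.03825 - 0.17631 + 0.46692 = 0.25236 ≈ 0.2524 bits

D_KL(Q||P) = Σ Q(x) log₂(Q(x)/P(x))

Computing term by term:
  Q(1)·log₂(Q(1)/P(1)) = 0.3334·log₂(0.3334/0.3057) = 0.04172
  Q(2)·log₂(Q(2)/P(2)) = 0.3333·log₂(0.3333/0.1128) = 0.52097
  Q(3)·log₂(Q(3)/P(3)) = 0.3333·log₂(0.3333/0.5815) = -0.26763

D_KL(Q||P) = 0.04172 + 0.52097 - 0.26763 = 0.29506 ≈ 0.2951 bits

These are NOT equal (difference: 0.0427 bits). KL divergence is asymmetric: D_KL(P||Q) ≠ D_KL(Q||P) in general.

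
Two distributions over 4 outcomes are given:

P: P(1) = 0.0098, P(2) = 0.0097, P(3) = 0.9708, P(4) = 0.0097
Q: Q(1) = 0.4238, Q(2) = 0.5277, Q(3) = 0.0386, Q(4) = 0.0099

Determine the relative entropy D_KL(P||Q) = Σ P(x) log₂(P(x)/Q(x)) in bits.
4.4072 bits

D_KL(P||Q) = Σ P(x) log₂(P(x)/Q(x))

Computing term by term:
  P(1)·log₂(P(1)/Q(1)) = 0.0098·log₂(0.0098/0.4238) = -0.05326
  P(2)·log₂(P(2)/Q(2)) = 0.0097·log₂(0.0097/0.5277) = -0.05593
  P(3)·log₂(P(3)/Q(3)) = 0.9708·log₂(0.9708/0.0386) = 4.51665
  P(4)·log₂(P(4)/Q(4)) = 0.0097·log₂(0.0097/0.0099) = -0.00029

D_KL(P||Q) = -0.05326 - 0.05593 + 4.51665 - 0.00029 = 4.40717 ≈ 4.4072 bits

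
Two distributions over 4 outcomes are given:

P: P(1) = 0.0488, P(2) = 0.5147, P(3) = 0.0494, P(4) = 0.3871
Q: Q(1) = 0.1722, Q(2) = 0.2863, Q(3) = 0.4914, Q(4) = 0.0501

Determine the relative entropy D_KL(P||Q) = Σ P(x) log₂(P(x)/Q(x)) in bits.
1.3249 bits

D_KL(P||Q) = Σ P(x) log₂(P(x)/Q(x))

Computing term by term:
  P(1)·log₂(P(1)/Q(1)) = 0.0488·log₂(0.0488/0.1722) = -0.08877
  P(2)·log₂(P(2)/Q(2)) = 0.5147·log₂(0.5147/0.2863) = 0.43554
  P(3)·log₂(P(3)/Q(3)) = 0.0494·log₂(0.0494/0.4914) = -0.16373
  P(4)·log₂(P(4)/Q(4)) = 0.3871·log₂(0.3871/0.0501) = 1.14188

D_KL(P||Q) = -0.08877 + 0.43554 - 0.16373 + 1.14188 = 1.32492 ≈ 1.3249 bits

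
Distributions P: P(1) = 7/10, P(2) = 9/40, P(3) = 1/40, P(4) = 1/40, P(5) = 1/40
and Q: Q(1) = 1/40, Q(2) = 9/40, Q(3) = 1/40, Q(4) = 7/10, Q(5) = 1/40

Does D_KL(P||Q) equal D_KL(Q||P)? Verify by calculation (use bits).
D_KL(P||Q) = 3.2450 bits, D_KL(Q||P) = 3.2450 bits. Yes — for this pair D_KL(P||Q) = D_KL(Q||P).

D_KL(P||Q) = Σ P(x) log₂(P(x)/Q(x))

Computing term by term:
  P(1)·log₂(P(1)/Q(1)) = (7/10)·log₂((7/10)/(1/40)) = 3.36515
  P(2)·log₂(P(2)/Q(2)) = (9/40)·log₂((9/40)/(9/40)) = 0.00000
  P(3)·log₂(P(3)/Q(3)) = (1/40)·log₂((1/40)/(1/40)) = 0.00000
  P(4)·log₂(P(4)/Q(4)) = (1/40)·log₂((1/40)/(7/10)) = -0.12018
  P(5)·log₂(P(5)/Q(5)) = (1/40)·log₂((1/40)/(1/40)) = 0.00000

D_KL(P||Q) = 3.36515 + 0.00000 + 0.00000 - 0.12018 + 0.00000 = 3.24497 ≈ 3.2450 bits

D_KL(Q||P) = Σ Q(x) log₂(Q(x)/P(x))

Computing term by term:
  Q(1)·log₂(Q(1)/P(1)) = (1/40)·log₂((1/40)/(7/10)) = -0.12018
  Q(2)·log₂(Q(2)/P(2)) = (9/40)·log₂((9/40)/(9/40)) = 0.00000
  Q(3)·log₂(Q(3)/P(3)) = (1/40)·log₂((1/40)/(1/40)) = 0.00000
  Q(4)·log₂(Q(4)/P(4)) = (7/10)·log₂((7/10)/(1/40)) = 3.36515
  Q(5)·log₂(Q(5)/P(5)) = (1/40)·log₂((1/40)/(1/40)) = 0.00000

D_KL(Q||P) = -0.12018 + 0.00000 + 0.00000 + 3.36515 + 0.00000 = 3.24497 ≈ 3.2450 bits

These ARE equal here. Q is P with outcomes relabeled (Q(1) = P(4), Q(3) = P(5), Q(4) = P(1), Q(5) = P(3)) by a relabeling that is its own inverse, so the two sums contain exactly the same terms in a different order. This is a special case — KL divergence is not symmetric in general: D_KL(P||Q) ≠ D_KL(Q||P) for most P, Q.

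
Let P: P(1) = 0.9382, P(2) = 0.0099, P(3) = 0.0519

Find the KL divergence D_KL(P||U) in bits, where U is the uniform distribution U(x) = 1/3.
1.2112 bits

U(i) = 1/3 for all i

D_KL(P||U) = Σ P(x) log₂(P(x) / (1/3))
           = Σ P(x) log₂(P(x)) + log₂(3)
           = log₂(3) - H(P)

H(P) = -Σ P(x) log₂(P(x)):
  -P(1)·log₂(P(1)) = -(0.9382)·log₂(0.9382) = 0.08634
  -P(2)·log₂(P(2)) = -(0.0099)·log₂(0.0099) = 0.06592
  -P(3)·log₂(P(3)) = -(0.0519)·log₂(0.0519) = 0.22152
H(P) = 0.08634 + 0.06592 + 0.22152 = 0.37378 bits

log₂(3) = 1.58496 bits

D_KL(P||U) = 1.58496 - 0.37378 = 1.21118 ≈ 1.2112 bits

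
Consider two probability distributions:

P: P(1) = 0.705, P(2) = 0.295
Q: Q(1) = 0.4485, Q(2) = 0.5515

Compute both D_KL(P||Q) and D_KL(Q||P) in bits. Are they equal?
D_KL(P||Q) = 0.1937 bits, D_KL(Q||P) = 0.2052 bits. No, they are not equal.

D_KL(P||Q) = Σ P(x) log₂(P(x)/Q(x))

Computing term by term:
  P(1)·log₂(P(1)/Q(1)) = 0.705·log₂(0.705/0.4485) = 0.46002
  P(2)·log₂(P(2)/Q(2)) = 0.295·log₂(0.295/0.5515) = -0.26628

D_KL(P||Q) = 0.46002 - 0.26628 = 0.19374 ≈ 0.1937 bits

D_KL(Q||P) = Σ Q(x) log₂(Q(x)/P(x))

Computing term by term:
  Q(1)·log₂(Q(1)/P(1)) = 0.4485·log₂(0.4485/0.705) = -0.29265
  Q(2)·log₂(Q(2)/P(2)) = 0.5515·log₂(0.5515/0.295) = 0.49781

D_KL(Q||P) = -0.29265 + 0.49781 = 0.20516 ≈ 0.2052 bits

These are NOT equal (difference: 0.0115 bits). KL divergence is asymmetric: D_KL(P||Q) ≠ D_KL(Q||P) in general.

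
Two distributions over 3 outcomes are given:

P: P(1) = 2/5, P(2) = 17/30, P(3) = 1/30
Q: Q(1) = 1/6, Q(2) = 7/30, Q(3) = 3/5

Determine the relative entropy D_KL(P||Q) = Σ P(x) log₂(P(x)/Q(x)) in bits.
1.0916 bits

D_KL(P||Q) = Σ P(x) log₂(P(x)/Q(x))

Computing term by term:
  P(1)·log₂(P(1)/Q(1)) = (2/5)·log₂((2/5)/(1/6)) = 0.50521
  P(2)·log₂(P(2)/Q(2)) = (17/30)·log₂((17/30)/(7/30)) = 0.72539
  P(3)·log₂(P(3)/Q(3)) = (1/30)·log₂((1/30)/(3/5)) = -0.13900

D_KL(P||Q) = 0.50521 + 0.72539 - 0.13900 = 1.09160 ≈ 1.0916 bits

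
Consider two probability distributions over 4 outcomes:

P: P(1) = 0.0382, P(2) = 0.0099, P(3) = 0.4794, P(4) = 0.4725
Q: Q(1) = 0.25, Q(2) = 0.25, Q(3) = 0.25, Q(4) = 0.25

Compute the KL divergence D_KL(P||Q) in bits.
0.7346 bits

D_KL(P||Q) = Σ P(x) log₂(P(x)/Q(x))

Computing term by term:
  P(1)·log₂(P(1)/Q(1)) = 0.0382·log₂(0.0382/0.25) = -0.10353
  P(2)·log₂(P(2)/Q(2)) = 0.0099·log₂(0.0099/0.25) = -0.04612
  P(3)·log₂(P(3)/Q(3)) = 0.4794·log₂(0.4794/0.25) = 0.45030
  P(4)·log₂(P(4)/Q(4)) = 0.4725·log₂(0.4725/0.25) = 0.43394

D_KL(P||Q) = -0.10353 - 0.04612 + 0.45030 + 0.43394 = 0.73459 ≈ 0.7346 bits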